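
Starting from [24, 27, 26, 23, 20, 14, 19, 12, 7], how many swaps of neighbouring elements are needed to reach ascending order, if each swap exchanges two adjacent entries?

33

The minimum number of adjacent swaps to sort an array equals its inversion count, since every such swap removes exactly one inversion.
Count inversions — for each element, later elements that are smaller:
24: 23, 20, 14, 19, 12, 7 → 6
27: 26, 23, 20, 14, 19, 12, 7 → 7
26: 23, 20, 14, 19, 12, 7 → 6
23: 20, 14, 19, 12, 7 → 5
20: 14, 19, 12, 7 → 4
14: 12, 7 → 2
19: 12, 7 → 2
12: 7 → 1
7: none → 0
Total inversions: 6 + 7 + 6 + 5 + 4 + 2 + 2 + 1 + 0 = 33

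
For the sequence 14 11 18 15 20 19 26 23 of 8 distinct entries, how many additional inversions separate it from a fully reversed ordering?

24 inversions short

Maximum inversions for 8 distinct elements is C(8, 2) = 8·7/2 = 28.
Current inversions — for each element, count later smaller elements:
14: 1
11: 0
18: 1
15: 0
20: 1
19: 0
26: 1
23: 0
Current total: 1 + 0 + 1 + 0 + 1 + 0 + 1 + 0 = 4
Shortfall: 28 − 4 = 24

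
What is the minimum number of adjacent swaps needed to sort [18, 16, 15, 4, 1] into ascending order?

10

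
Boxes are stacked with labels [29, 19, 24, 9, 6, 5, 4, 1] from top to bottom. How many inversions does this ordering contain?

There are 27 inversions.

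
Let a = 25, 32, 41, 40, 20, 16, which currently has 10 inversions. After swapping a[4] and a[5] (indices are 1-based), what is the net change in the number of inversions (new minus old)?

-1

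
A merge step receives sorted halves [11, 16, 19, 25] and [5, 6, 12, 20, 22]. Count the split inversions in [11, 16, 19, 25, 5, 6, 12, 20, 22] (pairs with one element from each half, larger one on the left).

13

For each element r of the right run, count left-run elements greater than r:
r = 5: 11, 16, 19, 25 → 4
r = 6: 11, 16, 19, 25 → 4
r = 12: 16, 19, 25 → 3
r = 20: 25 → 1
r = 22: 25 → 1
Cross-inversions: 4 + 4 + 3 + 1 + 1 = 13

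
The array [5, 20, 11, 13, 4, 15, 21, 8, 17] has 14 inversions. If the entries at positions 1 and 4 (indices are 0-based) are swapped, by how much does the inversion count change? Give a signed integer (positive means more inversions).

-5

Positions 1 and 4 hold 20 and 4; after swapping, the array is [5, 4, 11, 13, 20, 15, 21, 8, 17].
Count, for each position, how many later elements it exceeds:
5: 1
4: 0
11: 1
13: 1
20: 3
15: 1
21: 2
8: 0
17: 0
Sum: 1 + 0 + 1 + 1 + 3 + 1 + 2 + 0 + 0 = 9
Change: 9 − 14 = -5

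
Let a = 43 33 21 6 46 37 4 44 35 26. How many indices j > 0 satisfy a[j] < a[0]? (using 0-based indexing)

7

The element at index 0 is 43.
Elements after it: 33, 21, 6, 46, 37, 4, 44, 35, 26
Those smaller than 43: 33, 21, 6, 37, 4, 35, 26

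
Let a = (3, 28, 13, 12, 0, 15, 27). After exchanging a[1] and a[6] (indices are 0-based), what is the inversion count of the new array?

There are 8 inversions.

Positions 1 and 6 hold 28 and 27; after swapping, the array is [3, 27, 13, 12, 0, 15, 28].
Count, for each position, how many later elements it exceeds:
3 → 0 → 1
27 → 13, 12, 0, 15 → 4
13 → 12, 0 → 2
12 → 0 → 1
0 → none → 0
15 → none → 0
28 → none → 0
Sum: 1 + 4 + 2 + 1 + 0 + 0 + 0 = 8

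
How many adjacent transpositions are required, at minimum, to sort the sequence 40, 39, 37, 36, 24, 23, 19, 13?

28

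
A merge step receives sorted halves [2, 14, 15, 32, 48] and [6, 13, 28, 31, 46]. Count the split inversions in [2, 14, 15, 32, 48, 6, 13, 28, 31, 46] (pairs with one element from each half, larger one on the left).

Take each right-half value and tally the left-half values above it:
r = 6: 14, 15, 32, 48 → 4
r = 13: 14, 15, 32, 48 → 4
r = 28: 32, 48 → 2
r = 31: 32, 48 → 2
r = 46: 48 → 1
Cross-inversions: 4 + 4 + 2 + 2 + 1 = 13

13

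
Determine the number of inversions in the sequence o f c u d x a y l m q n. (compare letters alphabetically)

Sweep left to right; for each value list the smaller values that follow it:
o: 7
f: 3
c: 1
u: 6
d: 1
x: 5
a: 0
y: 4
l: 0
m: 0
q: 1
n: 0
Sum: 7 + 3 + 1 + 6 + 1 + 5 + 0 + 4 + 0 + 0 + 1 + 0 = 28

28 out-of-order pairs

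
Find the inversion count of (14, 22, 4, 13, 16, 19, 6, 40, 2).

19 inversions

Element-by-element contributions:
14 → 4, 13, 6, 2 → 4
22 → 4, 13, 16, 19, 6, 2 → 6
4 → 2 → 1
13 → 6, 2 → 2
16 → 6, 2 → 2
19 → 6, 2 → 2
6 → 2 → 1
40 → 2 → 1
2 → none → 0
Sum: 4 + 6 + 1 + 2 + 2 + 2 + 1 + 1 + 0 = 19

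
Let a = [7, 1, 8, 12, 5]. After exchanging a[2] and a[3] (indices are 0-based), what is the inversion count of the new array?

5

Positions 2 and 3 hold 8 and 12; after swapping, the array is [7, 1, 12, 8, 5].
For each element, count later entries that are smaller:
7: 2
1: 0
12: 2
8: 1
5: 0
Sum: 2 + 0 + 2 + 1 + 0 = 5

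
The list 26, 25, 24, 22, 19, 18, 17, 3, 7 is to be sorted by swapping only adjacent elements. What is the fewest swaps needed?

Each adjacent swap fixes exactly one inversion, so the minimum swap count equals the number of inversions.
Count inversions — for each element, later elements that are smaller:
26: 25, 24, 22, 19, 18, 17, 3, 7 → 8
25: 24, 22, 19, 18, 17, 3, 7 → 7
24: 22, 19, 18, 17, 3, 7 → 6
22: 19, 18, 17, 3, 7 → 5
19: 18, 17, 3, 7 → 4
18: 17, 3, 7 → 3
17: 3, 7 → 2
3: none → 0
7: none → 0
Total inversions: 8 + 7 + 6 + 5 + 4 + 3 + 2 + 0 + 0 = 35

Swaps: 35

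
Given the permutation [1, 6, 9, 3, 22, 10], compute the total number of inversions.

Inversion pairs (indices are 0-based):
(1,3): 6 > 3
(2,3): 9 > 3
(4,5): 22 > 10
That's 3 pairs.

Inversions: 3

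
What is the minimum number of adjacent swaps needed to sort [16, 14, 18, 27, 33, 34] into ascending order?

There is 1 adjacent swap.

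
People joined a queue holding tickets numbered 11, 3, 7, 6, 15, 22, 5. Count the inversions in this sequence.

9 out-of-order pairs

Listing every pair i<j with a[i]>a[j] (using 0-based positions):
(0,1): 11 > 3
(0,2): 11 > 7
(0,3): 11 > 6
(0,6): 11 > 5
(2,3): 7 > 6
(2,6): 7 > 5
(3,6): 6 > 5
(4,6): 15 > 5
(5,6): 22 > 5
That's 9 pairs.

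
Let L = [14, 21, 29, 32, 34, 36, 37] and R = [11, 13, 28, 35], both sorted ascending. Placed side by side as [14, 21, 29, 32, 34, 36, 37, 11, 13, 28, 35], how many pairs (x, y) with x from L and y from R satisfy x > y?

Split inversions: 21

For each element r of the right run, count left-run elements greater than r:
r = 11: 14, 21, 29, 32, 34, 36, 37 → 7
r = 13: 14, 21, 29, 32, 34, 36, 37 → 7
r = 28: 29, 32, 34, 36, 37 → 5
r = 35: 36, 37 → 2
Cross-inversions: 7 + 7 + 5 + 2 = 21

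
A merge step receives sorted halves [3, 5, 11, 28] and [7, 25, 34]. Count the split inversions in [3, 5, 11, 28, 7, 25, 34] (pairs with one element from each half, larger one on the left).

Take each right-half value and tally the left-half values above it:
r = 7: 11, 28 → 2
r = 25: 28 → 1
r = 34: none → 0
Cross-inversions: 2 + 1 + 0 = 3

3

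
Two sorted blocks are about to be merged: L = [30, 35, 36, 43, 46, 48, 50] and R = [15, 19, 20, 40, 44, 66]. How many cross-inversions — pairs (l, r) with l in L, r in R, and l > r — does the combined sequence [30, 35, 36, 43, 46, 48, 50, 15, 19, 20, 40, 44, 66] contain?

28 cross-inversions

Take each right-half value and tally the left-half values above it:
r = 15: 30, 35, 36, 43, 46, 48, 50 → 7
r = 19: 30, 35, 36, 43, 46, 48, 50 → 7
r = 20: 30, 35, 36, 43, 46, 48, 50 → 7
r = 40: 43, 46, 48, 50 → 4
r = 44: 46, 48, 50 → 3
r = 66: none → 0
Cross-inversions: 7 + 7 + 7 + 4 + 3 + 0 = 28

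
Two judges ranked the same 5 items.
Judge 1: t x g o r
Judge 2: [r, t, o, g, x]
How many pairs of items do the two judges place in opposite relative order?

Assign each item its position (1..5) in the first ordering, then rewrite the second ordering as that position sequence:
positions: t→1, x→2, g→3, o→4, r→5
second ordering as positions: [5, 1, 4, 3, 2]
Discordant pairs = inversions in this position sequence.
5: 1, 4, 3, 2 → 4
1: 0
4: 3, 2 → 2
3: 2 → 1
2: 0
Total: 4 + 0 + 2 + 1 + 0 = 7

7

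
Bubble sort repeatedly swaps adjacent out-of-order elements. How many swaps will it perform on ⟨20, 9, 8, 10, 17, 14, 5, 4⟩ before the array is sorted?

20 adjacent swaps

Minimum adjacent swaps = number of inversions (each swap of adjacent out-of-order elements removes one inversion and no swap can remove more).
Count inversions — for each element, later elements that are smaller:
20: 9, 8, 10, 17, 14, 5, 4 → 7
9: 8, 5, 4 → 3
8: 5, 4 → 2
10: 5, 4 → 2
17: 14, 5, 4 → 3
14: 5, 4 → 2
5: 4 → 1
4: none → 0
Total inversions: 7 + 3 + 2 + 2 + 3 + 2 + 1 + 0 = 20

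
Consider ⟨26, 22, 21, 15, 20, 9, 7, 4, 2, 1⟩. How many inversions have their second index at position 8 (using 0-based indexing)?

The element at index 8 is 2.
Elements before it: 26, 22, 21, 15, 20, 9, 7, 4
Those larger than 2: 26, 22, 21, 15, 20, 9, 7, 4

8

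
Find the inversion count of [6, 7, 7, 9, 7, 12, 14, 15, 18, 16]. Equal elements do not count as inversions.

2 inversions

Element-by-element contributions:
6: 0
7: 0
7: 0
9: 1
7: 0
12: 0
14: 0
15: 0
18: 1
16: 0
Sum: 0 + 0 + 0 + 1 + 0 + 0 + 0 + 0 + 1 + 0 = 2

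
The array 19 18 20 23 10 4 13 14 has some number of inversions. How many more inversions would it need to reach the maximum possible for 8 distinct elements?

Maximum inversions for 8 distinct elements is C(8, 2) = 8·7/2 = 28.
Current inversions — for each element, count later smaller elements:
19: 5
18: 4
20: 4
23: 4
10: 1
4: 0
13: 0
14: 0
Current total: 5 + 4 + 4 + 4 + 1 + 0 + 0 + 0 = 18
Shortfall: 28 − 18 = 10

10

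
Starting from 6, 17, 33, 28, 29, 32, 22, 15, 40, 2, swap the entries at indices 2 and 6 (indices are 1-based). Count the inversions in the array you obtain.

Positions 2 and 6 hold 17 and 32; after swapping, the array is [6, 32, 33, 28, 29, 17, 22, 15, 40, 2].
Count, for each position, how many later elements it exceeds:
6: 1
32: 6
33: 6
28: 4
29: 4
17: 2
22: 2
15: 1
40: 1
2: 0
Sum: 1 + 6 + 6 + 4 + 4 + 2 + 2 + 1 + 1 + 0 = 27

27 inversions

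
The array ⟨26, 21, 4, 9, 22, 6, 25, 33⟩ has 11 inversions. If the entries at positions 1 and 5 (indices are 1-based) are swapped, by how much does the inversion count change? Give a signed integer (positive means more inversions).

Positions 1 and 5 hold 26 and 22; after swapping, the array is [22, 21, 4, 9, 26, 6, 25, 33].
Element-by-element contributions:
22 → 21, 4, 9, 6 → 4
21 → 4, 9, 6 → 3
4 → none → 0
9 → 6 → 1
26 → 6, 25 → 2
6 → none → 0
25 → none → 0
33 → none → 0
Sum: 4 + 3 + 0 + 1 + 2 + 0 + 0 + 0 = 10
Change: 10 − 11 = -1

-1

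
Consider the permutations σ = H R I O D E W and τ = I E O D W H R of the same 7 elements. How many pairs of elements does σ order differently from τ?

Assign each item its position (1..7) in the first ordering, then rewrite the second ordering as that position sequence:
positions: H→1, R→2, I→3, O→4, D→5, E→6, W→7
second ordering as positions: [3, 6, 4, 5, 7, 1, 2]
Discordant pairs = inversions in this position sequence.
3: 1, 2 → 2
6: 4, 5, 1, 2 → 4
4: 1, 2 → 2
5: 1, 2 → 2
7: 1, 2 → 2
1: 0
2: 0
Total: 2 + 4 + 2 + 2 + 2 + 0 + 0 = 12

12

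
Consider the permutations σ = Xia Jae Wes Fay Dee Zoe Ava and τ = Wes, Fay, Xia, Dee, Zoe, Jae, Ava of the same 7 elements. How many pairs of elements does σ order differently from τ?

6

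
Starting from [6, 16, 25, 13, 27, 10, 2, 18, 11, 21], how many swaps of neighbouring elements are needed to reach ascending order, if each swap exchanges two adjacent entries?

21

The minimum number of adjacent swaps to sort an array equals its inversion count, since every such swap removes exactly one inversion.
Count inversions — for each element, later elements that are smaller:
6: 2 → 1
16: 13, 10, 2, 11 → 4
25: 13, 10, 2, 18, 11, 21 → 6
13: 10, 2, 11 → 3
27: 10, 2, 18, 11, 21 → 5
10: 2 → 1
2: none → 0
18: 11 → 1
11: none → 0
21: none → 0
Total inversions: 1 + 4 + 6 + 3 + 5 + 1 + 0 + 1 + 0 + 0 = 21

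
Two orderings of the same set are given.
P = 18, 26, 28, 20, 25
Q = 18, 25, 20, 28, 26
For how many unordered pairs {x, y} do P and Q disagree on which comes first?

Assign each item its position (1..5) in the first ordering, then rewrite the second ordering as that position sequence:
positions: 18→1, 26→2, 28→3, 20→4, 25→5
second ordering as positions: [1, 5, 4, 3, 2]
Discordant pairs = inversions in this position sequence.
1: 0
5: 4, 3, 2 → 3
4: 3, 2 → 2
3: 2 → 1
2: 0
Total: 0 + 3 + 2 + 1 + 0 = 6

6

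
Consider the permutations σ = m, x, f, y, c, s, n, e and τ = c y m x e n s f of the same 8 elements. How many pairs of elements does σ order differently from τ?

There are 13 discordant pairs.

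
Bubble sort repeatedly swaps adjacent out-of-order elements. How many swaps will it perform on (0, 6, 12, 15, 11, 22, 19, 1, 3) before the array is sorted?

Minimum adjacent swaps = number of inversions (each swap of adjacent out-of-order elements removes one inversion and no swap can remove more).
Count inversions — for each element, later elements that are smaller:
0: none → 0
6: 1, 3 → 2
12: 11, 1, 3 → 3
15: 11, 1, 3 → 3
11: 1, 3 → 2
22: 19, 1, 3 → 3
19: 1, 3 → 2
1: none → 0
3: none → 0
Total inversions: 0 + 2 + 3 + 3 + 2 + 3 + 2 + 0 + 0 = 15

15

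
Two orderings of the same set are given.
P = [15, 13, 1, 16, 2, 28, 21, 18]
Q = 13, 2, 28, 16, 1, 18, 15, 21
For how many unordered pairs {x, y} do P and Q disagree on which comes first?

Assign each item its position (1..8) in the first ordering, then rewrite the second ordering as that position sequence:
positions: 15→1, 13→2, 1→3, 16→4, 2→5, 28→6, 21→7, 18→8
second ordering as positions: [2, 5, 6, 4, 3, 8, 1, 7]
Discordant pairs = inversions in this position sequence.
2: 1 → 1
5: 4, 3, 1 → 3
6: 4, 3, 1 → 3
4: 3, 1 → 2
3: 1 → 1
8: 1, 7 → 2
1: 0
7: 0
Total: 1 + 3 + 3 + 2 + 1 + 2 + 0 + 0 = 12

12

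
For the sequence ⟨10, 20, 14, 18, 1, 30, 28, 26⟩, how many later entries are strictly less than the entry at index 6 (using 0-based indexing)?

1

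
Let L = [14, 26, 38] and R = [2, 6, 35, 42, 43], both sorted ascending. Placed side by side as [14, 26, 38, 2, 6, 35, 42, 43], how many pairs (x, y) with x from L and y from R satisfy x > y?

7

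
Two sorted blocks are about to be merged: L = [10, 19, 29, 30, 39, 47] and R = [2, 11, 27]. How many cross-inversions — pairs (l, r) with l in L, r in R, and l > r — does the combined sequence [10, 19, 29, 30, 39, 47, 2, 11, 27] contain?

Count, for every r in R, how many entries of L exceed r:
r = 2: 10, 19, 29, 30, 39, 47 → 6
r = 11: 19, 29, 30, 39, 47 → 5
r = 27: 29, 30, 39, 47 → 4
Cross-inversions: 6 + 5 + 4 = 15

15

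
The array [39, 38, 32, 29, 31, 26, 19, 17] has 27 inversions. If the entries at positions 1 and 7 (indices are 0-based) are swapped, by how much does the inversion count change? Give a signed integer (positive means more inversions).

-11

Positions 1 and 7 hold 38 and 17; after swapping, the array is [39, 17, 32, 29, 31, 26, 19, 38].
Element-by-element contributions:
39 → 17, 32, 29, 31, 26, 19, 38 → 7
17 → none → 0
32 → 29, 31, 26, 19 → 4
29 → 26, 19 → 2
31 → 26, 19 → 2
26 → 19 → 1
19 → none → 0
38 → none → 0
Sum: 7 + 0 + 4 + 2 + 2 + 1 + 0 + 0 = 16
Change: 16 − 27 = -11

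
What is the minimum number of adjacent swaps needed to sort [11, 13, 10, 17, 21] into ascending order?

Minimum adjacent swaps = number of inversions (each swap of adjacent out-of-order elements removes one inversion and no swap can remove more).
Count inversions — for each element, later elements that are smaller:
11: 10 → 1
13: 10 → 1
10: none → 0
17: none → 0
21: none → 0
Total inversions: 1 + 1 + 0 + 0 + 0 = 2

2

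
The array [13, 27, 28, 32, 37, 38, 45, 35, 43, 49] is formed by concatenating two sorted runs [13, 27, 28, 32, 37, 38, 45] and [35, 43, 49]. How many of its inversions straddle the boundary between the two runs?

For each element r of the right run, count left-run elements greater than r:
r = 35: 37, 38, 45 → 3
r = 43: 45 → 1
r = 49: none → 0
Cross-inversions: 3 + 1 + 0 = 4

4 split inversions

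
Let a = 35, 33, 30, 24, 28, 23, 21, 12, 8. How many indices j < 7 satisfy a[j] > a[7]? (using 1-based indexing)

The element at index 7 is 21.
Elements before it: 35, 33, 30, 24, 28, 23
Those larger than 21: 35, 33, 30, 24, 28, 23

6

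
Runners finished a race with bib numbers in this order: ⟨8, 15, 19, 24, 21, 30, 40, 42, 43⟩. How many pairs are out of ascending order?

1

For each element, count later entries that are smaller:
8: 0
15: 0
19: 0
24: 1
21: 0
30: 0
40: 0
42: 0
43: 0
Sum: 0 + 0 + 0 + 1 + 0 + 0 + 0 + 0 + 0 = 1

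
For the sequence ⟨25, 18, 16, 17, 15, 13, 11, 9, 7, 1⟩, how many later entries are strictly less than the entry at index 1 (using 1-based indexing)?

9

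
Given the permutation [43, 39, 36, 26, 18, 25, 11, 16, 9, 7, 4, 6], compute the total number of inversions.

63

For each element, count later entries that are smaller:
43: 11
39: 10
36: 9
26: 8
18: 6
25: 6
11: 4
16: 4
9: 3
7: 2
4: 0
6: 0
Sum: 11 + 10 + 9 + 8 + 6 + 6 + 4 + 4 + 3 + 2 + 0 + 0 = 63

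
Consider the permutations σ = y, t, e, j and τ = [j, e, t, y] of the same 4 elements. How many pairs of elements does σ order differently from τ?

Assign each item its position (1..4) in the first ordering, then rewrite the second ordering as that position sequence:
positions: y→1, t→2, e→3, j→4
second ordering as positions: [4, 3, 2, 1]
Discordant pairs = inversions in this position sequence.
4: 3, 2, 1 → 3
3: 2, 1 → 2
2: 1 → 1
1: 0
Total: 3 + 2 + 1 + 0 = 6

6 discordant pairs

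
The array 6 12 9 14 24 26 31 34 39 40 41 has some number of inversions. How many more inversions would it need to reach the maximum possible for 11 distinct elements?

Maximum inversions for 11 distinct elements is C(11, 2) = 11·10/2 = 55.
Current inversions — for each element, count later smaller elements:
6: 0
12: 1
9: 0
14: 0
24: 0
26: 0
31: 0
34: 0
39: 0
40: 0
41: 0
Current total: 0 + 1 + 0 + 0 + 0 + 0 + 0 + 0 + 0 + 0 + 0 = 1
Shortfall: 55 − 1 = 54

54 inversions short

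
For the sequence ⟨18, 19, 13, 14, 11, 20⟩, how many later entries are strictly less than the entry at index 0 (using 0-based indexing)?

The element at index 0 is 18.
Elements after it: 19, 13, 14, 11, 20
Those smaller than 18: 13, 14, 11

3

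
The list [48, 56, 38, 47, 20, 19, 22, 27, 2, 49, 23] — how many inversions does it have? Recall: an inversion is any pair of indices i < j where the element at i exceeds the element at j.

36

For each element, count later entries that are smaller:
48: 8
56: 9
38: 6
47: 6
20: 2
19: 1
22: 1
27: 2
2: 0
49: 1
23: 0
Sum: 8 + 9 + 6 + 6 + 2 + 1 + 1 + 2 + 0 + 1 + 0 = 36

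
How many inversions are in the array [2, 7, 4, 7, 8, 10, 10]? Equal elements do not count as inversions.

Inversions: 1

Element-by-element contributions:
2 → none → 0
7 → 4 → 1
4 → none → 0
7 → none → 0
8 → none → 0
10 → none → 0
10 → none → 0
Sum: 0 + 1 + 0 + 0 + 0 + 0 + 0 = 1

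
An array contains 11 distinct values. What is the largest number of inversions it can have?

The maximum occurs when the array is in strictly decreasing order: every one of the C(11, 2) pairs is inverted.
C(11, 2) = 11·10/2 = 55

55 inversions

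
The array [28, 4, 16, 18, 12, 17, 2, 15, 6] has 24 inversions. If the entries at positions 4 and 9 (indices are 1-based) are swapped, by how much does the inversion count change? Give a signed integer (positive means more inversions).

Positions 4 and 9 hold 18 and 6; after swapping, the array is [28, 4, 16, 6, 12, 17, 2, 15, 18].
Element-by-element contributions:
28 → 4, 16, 6, 12, 17, 2, 15, 18 → 8
4 → 2 → 1
16 → 6, 12, 2, 15 → 4
6 → 2 → 1
12 → 2 → 1
17 → 2, 15 → 2
2 → none → 0
15 → none → 0
18 → none → 0
Sum: 8 + 1 + 4 + 1 + 1 + 2 + 0 + 0 + 0 = 17
Change: 17 − 24 = -7

-7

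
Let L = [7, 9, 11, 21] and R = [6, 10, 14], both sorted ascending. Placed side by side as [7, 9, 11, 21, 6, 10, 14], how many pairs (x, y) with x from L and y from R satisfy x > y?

Count, for every r in R, how many entries of L exceed r:
r = 6: 7, 9, 11, 21 → 4
r = 10: 11, 21 → 2
r = 14: 21 → 1
Cross-inversions: 4 + 2 + 1 = 7

7 split inversions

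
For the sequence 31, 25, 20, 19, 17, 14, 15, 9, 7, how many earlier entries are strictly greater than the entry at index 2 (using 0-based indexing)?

The element at index 2 is 20.
Elements before it: 31, 25
Those larger than 20: 31, 25

2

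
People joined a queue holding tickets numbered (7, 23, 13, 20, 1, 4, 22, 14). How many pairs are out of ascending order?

14 inversions

Sweep left to right; for each value list the smaller values that follow it:
7 → 1, 4 → 2
23 → 13, 20, 1, 4, 22, 14 → 6
13 → 1, 4 → 2
20 → 1, 4, 14 → 3
1 → none → 0
4 → none → 0
22 → 14 → 1
14 → none → 0
Sum: 2 + 6 + 2 + 3 + 0 + 0 + 1 + 0 = 14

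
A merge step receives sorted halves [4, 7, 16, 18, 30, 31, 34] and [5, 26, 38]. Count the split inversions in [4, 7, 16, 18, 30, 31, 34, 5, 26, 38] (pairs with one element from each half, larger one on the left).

9 cross-inversions

For each element r of the right run, count left-run elements greater than r:
r = 5: 7, 16, 18, 30, 31, 34 → 6
r = 26: 30, 31, 34 → 3
r = 38: none → 0
Cross-inversions: 6 + 3 + 0 = 9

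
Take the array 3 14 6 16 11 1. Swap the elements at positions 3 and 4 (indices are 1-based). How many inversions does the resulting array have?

There are 9 inversions.

Positions 3 and 4 hold 6 and 16; after swapping, the array is [3, 14, 16, 6, 11, 1].
For each element, count later entries that are smaller:
3: 1
14: 3
16: 3
6: 1
11: 1
1: 0
Sum: 1 + 3 + 3 + 1 + 1 + 0 = 9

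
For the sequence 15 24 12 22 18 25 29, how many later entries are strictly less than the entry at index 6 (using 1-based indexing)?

The element at index 6 is 25.
Elements after it: 29
None of them are smaller than 25.

0 such elements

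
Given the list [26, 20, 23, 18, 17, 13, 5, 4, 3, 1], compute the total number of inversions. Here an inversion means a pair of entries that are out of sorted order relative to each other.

For each element, count later entries that are smaller:
26 → 20, 23, 18, 17, 13, 5, 4, 3, 1 → 9
20 → 18, 17, 13, 5, 4, 3, 1 → 7
23 → 18, 17, 13, 5, 4, 3, 1 → 7
18 → 17, 13, 5, 4, 3, 1 → 6
17 → 13, 5, 4, 3, 1 → 5
13 → 5, 4, 3, 1 → 4
5 → 4, 3, 1 → 3
4 → 3, 1 → 2
3 → 1 → 1
1 → none → 0
Sum: 9 + 7 + 7 + 6 + 5 + 4 + 3 + 2 + 1 + 0 = 44

44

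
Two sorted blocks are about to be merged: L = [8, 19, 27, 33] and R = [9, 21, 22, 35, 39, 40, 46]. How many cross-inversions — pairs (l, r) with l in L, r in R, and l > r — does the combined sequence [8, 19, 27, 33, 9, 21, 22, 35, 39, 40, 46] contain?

7

Take each right-half value and tally the left-half values above it:
r = 9: 19, 27, 33 → 3
r = 21: 27, 33 → 2
r = 22: 27, 33 → 2
r = 35: none → 0
r = 39: none → 0
r = 40: none → 0
r = 46: none → 0
Cross-inversions: 3 + 2 + 2 + 0 + 0 + 0 + 0 = 7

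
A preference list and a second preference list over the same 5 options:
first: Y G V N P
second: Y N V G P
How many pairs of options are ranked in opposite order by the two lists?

3

Assign each item its position (1..5) in the first ordering, then rewrite the second ordering as that position sequence:
positions: Y→1, G→2, V→3, N→4, P→5
second ordering as positions: [1, 4, 3, 2, 5]
Discordant pairs = inversions in this position sequence.
1: 0
4: 3, 2 → 2
3: 2 → 1
2: 0
5: 0
Total: 0 + 2 + 1 + 0 + 0 = 3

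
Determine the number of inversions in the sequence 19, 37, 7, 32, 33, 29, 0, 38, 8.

19

Count, for each position, how many later elements it exceeds:
19 → 7, 0, 8 → 3
37 → 7, 32, 33, 29, 0, 8 → 6
7 → 0 → 1
32 → 29, 0, 8 → 3
33 → 29, 0, 8 → 3
29 → 0, 8 → 2
0 → none → 0
38 → 8 → 1
8 → none → 0
Sum: 3 + 6 + 1 + 3 + 3 + 2 + 0 + 1 + 0 = 19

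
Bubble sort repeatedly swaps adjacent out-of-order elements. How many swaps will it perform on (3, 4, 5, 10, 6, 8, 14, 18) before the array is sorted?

Each adjacent swap fixes exactly one inversion, so the minimum swap count equals the number of inversions.
Count inversions — for each element, later elements that are smaller:
3: none → 0
4: none → 0
5: none → 0
10: 6, 8 → 2
6: none → 0
8: none → 0
14: none → 0
18: none → 0
Total inversions: 0 + 0 + 0 + 2 + 0 + 0 + 0 + 0 = 2

2 adjacent swaps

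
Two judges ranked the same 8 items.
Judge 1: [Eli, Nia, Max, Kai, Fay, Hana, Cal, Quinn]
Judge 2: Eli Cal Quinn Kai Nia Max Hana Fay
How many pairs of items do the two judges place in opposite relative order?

Assign each item its position (1..8) in the first ordering, then rewrite the second ordering as that position sequence:
positions: Eli→1, Nia→2, Max→3, Kai→4, Fay→5, Hana→6, Cal→7, Quinn→8
second ordering as positions: [1, 7, 8, 4, 2, 3, 6, 5]
Discordant pairs = inversions in this position sequence.
1: 0
7: 4, 2, 3, 6, 5 → 5
8: 4, 2, 3, 6, 5 → 5
4: 2, 3 → 2
2: 0
3: 0
6: 5 → 1
5: 0
Total: 0 + 5 + 5 + 2 + 0 + 0 + 1 + 0 = 13

There are 13 discordant pairs.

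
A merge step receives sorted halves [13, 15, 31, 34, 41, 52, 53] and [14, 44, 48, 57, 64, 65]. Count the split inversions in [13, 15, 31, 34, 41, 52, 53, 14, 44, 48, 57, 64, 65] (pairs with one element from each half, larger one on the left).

For each element r of the right run, count left-run elements greater than r:
r = 14: 15, 31, 34, 41, 52, 53 → 6
r = 44: 52, 53 → 2
r = 48: 52, 53 → 2
r = 57: none → 0
r = 64: none → 0
r = 65: none → 0
Cross-inversions: 6 + 2 + 2 + 0 + 0 + 0 = 10

10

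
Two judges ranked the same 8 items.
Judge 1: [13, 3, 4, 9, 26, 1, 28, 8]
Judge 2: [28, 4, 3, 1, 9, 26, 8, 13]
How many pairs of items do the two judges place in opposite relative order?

15

Assign each item its position (1..8) in the first ordering, then rewrite the second ordering as that position sequence:
positions: 13→1, 3→2, 4→3, 9→4, 26→5, 1→6, 28→7, 8→8
second ordering as positions: [7, 3, 2, 6, 4, 5, 8, 1]
Discordant pairs = inversions in this position sequence.
7: 3, 2, 6, 4, 5, 1 → 6
3: 2, 1 → 2
2: 1 → 1
6: 4, 5, 1 → 3
4: 1 → 1
5: 1 → 1
8: 1 → 1
1: 0
Total: 6 + 2 + 1 + 3 + 1 + 1 + 1 + 0 = 15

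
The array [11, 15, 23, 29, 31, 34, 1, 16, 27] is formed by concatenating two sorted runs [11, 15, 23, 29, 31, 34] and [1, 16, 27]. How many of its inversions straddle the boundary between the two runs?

13

For each element r of the right run, count left-run elements greater than r:
r = 1: 11, 15, 23, 29, 31, 34 → 6
r = 16: 23, 29, 31, 34 → 4
r = 27: 29, 31, 34 → 3
Cross-inversions: 6 + 4 + 3 = 13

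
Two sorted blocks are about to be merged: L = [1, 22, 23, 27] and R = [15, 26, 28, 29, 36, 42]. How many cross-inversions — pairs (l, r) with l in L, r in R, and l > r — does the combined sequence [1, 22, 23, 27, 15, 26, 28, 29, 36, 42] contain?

4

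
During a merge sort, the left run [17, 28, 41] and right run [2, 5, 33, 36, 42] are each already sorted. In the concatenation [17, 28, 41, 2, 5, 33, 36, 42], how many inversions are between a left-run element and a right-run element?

8

For each element r of the right run, count left-run elements greater than r:
r = 2: 17, 28, 41 → 3
r = 5: 17, 28, 41 → 3
r = 33: 41 → 1
r = 36: 41 → 1
r = 42: none → 0
Cross-inversions: 3 + 3 + 1 + 1 + 0 = 8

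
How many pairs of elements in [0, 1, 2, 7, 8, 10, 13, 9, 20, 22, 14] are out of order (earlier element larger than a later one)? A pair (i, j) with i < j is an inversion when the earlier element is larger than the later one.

For each element, count later entries that are smaller:
0 → none → 0
1 → none → 0
2 → none → 0
7 → none → 0
8 → none → 0
10 → 9 → 1
13 → 9 → 1
9 → none → 0
20 → 14 → 1
22 → 14 → 1
14 → none → 0
Sum: 0 + 0 + 0 + 0 + 0 + 1 + 1 + 0 + 1 + 1 + 0 = 4

There are 4 inversions.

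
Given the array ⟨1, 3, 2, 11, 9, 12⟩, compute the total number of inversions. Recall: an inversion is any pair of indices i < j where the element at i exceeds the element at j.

2

Element-by-element contributions:
1: 0
3: 1
2: 0
11: 1
9: 0
12: 0
Sum: 0 + 1 + 0 + 1 + 0 + 0 = 2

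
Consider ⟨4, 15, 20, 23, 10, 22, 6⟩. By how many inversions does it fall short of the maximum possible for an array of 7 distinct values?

Maximum inversions for 7 distinct elements is C(7, 2) = 7·6/2 = 21.
Current inversions — for each element, count later smaller elements:
4: 0
15: 2
20: 2
23: 3
10: 1
22: 1
6: 0
Current total: 0 + 2 + 2 + 3 + 1 + 1 + 0 = 9
Shortfall: 21 − 9 = 12

12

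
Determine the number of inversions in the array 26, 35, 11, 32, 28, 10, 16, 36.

Element-by-element contributions:
26: 3
35: 5
11: 1
32: 3
28: 2
10: 0
16: 0
36: 0
Sum: 3 + 5 + 1 + 3 + 2 + 0 + 0 + 0 = 14

14 inversions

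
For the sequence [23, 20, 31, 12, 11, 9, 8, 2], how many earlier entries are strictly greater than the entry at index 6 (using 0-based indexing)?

The element at index 6 is 8.
Elements before it: 23, 20, 31, 12, 11, 9
Those larger than 8: 23, 20, 31, 12, 11, 9

6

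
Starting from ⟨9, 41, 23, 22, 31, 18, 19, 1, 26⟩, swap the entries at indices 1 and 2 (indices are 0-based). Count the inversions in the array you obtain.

20

Positions 1 and 2 hold 41 and 23; after swapping, the array is [9, 23, 41, 22, 31, 18, 19, 1, 26].
Count, for each position, how many later elements it exceeds:
9: 1
23: 4
41: 6
22: 3
31: 4
18: 1
19: 1
1: 0
26: 0
Sum: 1 + 4 + 6 + 3 + 4 + 1 + 1 + 0 + 0 = 20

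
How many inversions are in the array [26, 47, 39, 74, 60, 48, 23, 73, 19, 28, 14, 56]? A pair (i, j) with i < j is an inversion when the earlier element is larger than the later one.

38

Element-by-element contributions:
26 → 23, 19, 14 → 3
47 → 39, 23, 19, 28, 14 → 5
39 → 23, 19, 28, 14 → 4
74 → 60, 48, 23, 73, 19, 28, 14, 56 → 8
60 → 48, 23, 19, 28, 14, 56 → 6
48 → 23, 19, 28, 14 → 4
23 → 19, 14 → 2
73 → 19, 28, 14, 56 → 4
19 → 14 → 1
28 → 14 → 1
14 → none → 0
56 → none → 0
Sum: 3 + 5 + 4 + 8 + 6 + 4 + 2 + 4 + 1 + 1 + 0 + 0 = 38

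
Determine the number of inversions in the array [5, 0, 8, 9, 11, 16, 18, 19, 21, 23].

1 inversion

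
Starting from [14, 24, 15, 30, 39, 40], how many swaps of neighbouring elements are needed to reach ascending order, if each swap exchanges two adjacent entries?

Minimum adjacent swaps = number of inversions (each swap of adjacent out-of-order elements removes one inversion and no swap can remove more).
Count inversions — for each element, later elements that are smaller:
14: none → 0
24: 15 → 1
15: none → 0
30: none → 0
39: none → 0
40: none → 0
Total inversions: 0 + 1 + 0 + 0 + 0 + 0 = 1

1 adjacent swap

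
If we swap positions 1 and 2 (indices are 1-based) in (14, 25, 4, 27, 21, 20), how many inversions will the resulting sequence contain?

8

Positions 1 and 2 hold 14 and 25; after swapping, the array is [25, 14, 4, 27, 21, 20].
For each element, count later entries that are smaller:
25: 4
14: 1
4: 0
27: 2
21: 1
20: 0
Sum: 4 + 1 + 0 + 2 + 1 + 0 = 8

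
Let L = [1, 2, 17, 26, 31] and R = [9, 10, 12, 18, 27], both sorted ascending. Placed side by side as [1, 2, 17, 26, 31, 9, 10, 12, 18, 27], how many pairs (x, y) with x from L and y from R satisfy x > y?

For each element r of the right run, count left-run elements greater than r:
r = 9: 17, 26, 31 → 3
r = 10: 17, 26, 31 → 3
r = 12: 17, 26, 31 → 3
r = 18: 26, 31 → 2
r = 27: 31 → 1
Cross-inversions: 3 + 3 + 3 + 2 + 1 = 12

Split inversions: 12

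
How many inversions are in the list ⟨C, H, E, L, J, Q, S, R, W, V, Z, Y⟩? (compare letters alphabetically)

5

For each element, count later entries that are smaller:
C → none → 0
H → E → 1
E → none → 0
L → J → 1
J → none → 0
Q → none → 0
S → R → 1
R → none → 0
W → V → 1
V → none → 0
Z → Y → 1
Y → none → 0
Sum: 0 + 1 + 0 + 1 + 0 + 0 + 1 + 0 + 1 + 0 + 1 + 0 = 5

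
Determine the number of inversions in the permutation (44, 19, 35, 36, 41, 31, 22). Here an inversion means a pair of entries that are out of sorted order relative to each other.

Count, for each position, how many later elements it exceeds:
44: 6
19: 0
35: 2
36: 2
41: 2
31: 1
22: 0
Sum: 6 + 0 + 2 + 2 + 2 + 1 + 0 = 13

13 inversions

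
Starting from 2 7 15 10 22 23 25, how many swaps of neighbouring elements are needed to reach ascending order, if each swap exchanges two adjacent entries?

1

The minimum number of adjacent swaps to sort an array equals its inversion count, since every such swap removes exactly one inversion.
Count inversions — for each element, later elements that are smaller:
2: none → 0
7: none → 0
15: 10 → 1
10: none → 0
22: none → 0
23: none → 0
25: none → 0
Total inversions: 0 + 0 + 1 + 0 + 0 + 0 + 0 = 1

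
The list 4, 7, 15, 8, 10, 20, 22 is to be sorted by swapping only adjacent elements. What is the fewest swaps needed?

2 swaps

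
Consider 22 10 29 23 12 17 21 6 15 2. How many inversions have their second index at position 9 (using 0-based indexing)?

9 such elements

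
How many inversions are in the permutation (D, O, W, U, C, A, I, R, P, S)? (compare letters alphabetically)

20

Count, for each position, how many later elements it exceeds:
D → C, A → 2
O → C, A, I → 3
W → U, C, A, I, R, P, S → 7
U → C, A, I, R, P, S → 6
C → A → 1
A → none → 0
I → none → 0
R → P → 1
P → none → 0
S → none → 0
Sum: 2 + 3 + 7 + 6 + 1 + 0 + 0 + 1 + 0 + 0 = 20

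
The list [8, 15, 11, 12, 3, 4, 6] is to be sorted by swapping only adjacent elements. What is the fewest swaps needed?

14

Each adjacent swap fixes exactly one inversion, so the minimum swap count equals the number of inversions.
Count inversions — for each element, later elements that are smaller:
8: 3, 4, 6 → 3
15: 11, 12, 3, 4, 6 → 5
11: 3, 4, 6 → 3
12: 3, 4, 6 → 3
3: none → 0
4: none → 0
6: none → 0
Total inversions: 3 + 5 + 3 + 3 + 0 + 0 + 0 = 14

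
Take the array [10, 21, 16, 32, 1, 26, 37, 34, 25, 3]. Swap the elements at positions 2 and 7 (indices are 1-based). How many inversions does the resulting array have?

Inversions: 24

Positions 2 and 7 hold 21 and 37; after swapping, the array is [10, 37, 16, 32, 1, 26, 21, 34, 25, 3].
Count, for each position, how many later elements it exceeds:
10 → 1, 3 → 2
37 → 16, 32, 1, 26, 21, 34, 25, 3 → 8
16 → 1, 3 → 2
32 → 1, 26, 21, 25, 3 → 5
1 → none → 0
26 → 21, 25, 3 → 3
21 → 3 → 1
34 → 25, 3 → 2
25 → 3 → 1
3 → none → 0
Sum: 2 + 8 + 2 + 5 + 0 + 3 + 1 + 2 + 1 + 0 = 24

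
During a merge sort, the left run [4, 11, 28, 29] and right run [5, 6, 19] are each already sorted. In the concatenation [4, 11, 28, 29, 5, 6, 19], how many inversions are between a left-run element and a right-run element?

8 cross-inversions

For each element r of the right run, count left-run elements greater than r:
r = 5: 11, 28, 29 → 3
r = 6: 11, 28, 29 → 3
r = 19: 28, 29 → 2
Cross-inversions: 3 + 3 + 2 = 8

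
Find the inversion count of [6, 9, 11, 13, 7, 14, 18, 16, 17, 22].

5 inversions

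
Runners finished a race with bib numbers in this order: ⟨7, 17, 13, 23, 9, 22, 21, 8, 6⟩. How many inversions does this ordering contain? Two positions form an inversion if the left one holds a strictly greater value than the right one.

Sweep left to right; for each value list the smaller values that follow it:
7 → 6 → 1
17 → 13, 9, 8, 6 → 4
13 → 9, 8, 6 → 3
23 → 9, 22, 21, 8, 6 → 5
9 → 8, 6 → 2
22 → 21, 8, 6 → 3
21 → 8, 6 → 2
8 → 6 → 1
6 → none → 0
Sum: 1 + 4 + 3 + 5 + 2 + 3 + 2 + 1 + 0 = 21

21 inversions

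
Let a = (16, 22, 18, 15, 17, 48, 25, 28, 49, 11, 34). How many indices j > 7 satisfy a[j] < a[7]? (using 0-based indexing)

1

The element at index 7 is 28.
Elements after it: 49, 11, 34
Those smaller than 28: 11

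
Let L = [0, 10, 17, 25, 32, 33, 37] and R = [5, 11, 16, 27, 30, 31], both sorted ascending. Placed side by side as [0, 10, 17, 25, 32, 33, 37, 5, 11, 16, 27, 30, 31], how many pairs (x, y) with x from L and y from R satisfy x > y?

Take each right-half value and tally the left-half values above it:
r = 5: 10, 17, 25, 32, 33, 37 → 6
r = 11: 17, 25, 32, 33, 37 → 5
r = 16: 17, 25, 32, 33, 37 → 5
r = 27: 32, 33, 37 → 3
r = 30: 32, 33, 37 → 3
r = 31: 32, 33, 37 → 3
Cross-inversions: 6 + 5 + 5 + 3 + 3 + 3 = 25

25 cross-inversions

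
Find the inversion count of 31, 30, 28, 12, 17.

9 inversions

Out-of-order index pairs (0-indexed):
(0,1): 31 > 30
(0,2): 31 > 28
(0,3): 31 > 12
(0,4): 31 > 17
(1,2): 30 > 28
(1,3): 30 > 12
(1,4): 30 > 17
(2,3): 28 > 12
(2,4): 28 > 17
That's 9 pairs.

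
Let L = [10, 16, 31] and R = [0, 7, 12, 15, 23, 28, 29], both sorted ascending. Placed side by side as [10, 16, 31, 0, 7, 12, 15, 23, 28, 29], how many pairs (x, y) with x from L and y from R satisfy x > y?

13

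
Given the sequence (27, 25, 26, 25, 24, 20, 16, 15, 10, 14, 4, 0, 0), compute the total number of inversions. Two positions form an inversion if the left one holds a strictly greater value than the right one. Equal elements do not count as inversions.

Count, for each position, how many later elements it exceeds:
27: 12
25: 9
26: 10
25: 9
24: 8
20: 7
16: 6
15: 5
10: 3
14: 3
4: 2
0: 0
0: 0
Sum: 12 + 9 + 10 + 9 + 8 + 7 + 6 + 5 + 3 + 3 + 2 + 0 + 0 = 74

74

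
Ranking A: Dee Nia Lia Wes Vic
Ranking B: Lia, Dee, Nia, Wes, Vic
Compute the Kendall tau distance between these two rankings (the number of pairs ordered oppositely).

Assign each item its position (1..5) in the first ordering, then rewrite the second ordering as that position sequence:
positions: Dee→1, Nia→2, Lia→3, Wes→4, Vic→5
second ordering as positions: [3, 1, 2, 4, 5]
Discordant pairs = inversions in this position sequence.
3: 1, 2 → 2
1: 0
2: 0
4: 0
5: 0
Total: 2 + 0 + 0 + 0 + 0 = 2

2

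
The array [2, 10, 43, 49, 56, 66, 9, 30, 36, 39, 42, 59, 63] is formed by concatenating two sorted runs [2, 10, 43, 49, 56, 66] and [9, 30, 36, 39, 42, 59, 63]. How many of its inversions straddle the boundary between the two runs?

Take each right-half value and tally the left-half values above it:
r = 9: 10, 43, 49, 56, 66 → 5
r = 30: 43, 49, 56, 66 → 4
r = 36: 43, 49, 56, 66 → 4
r = 39: 43, 49, 56, 66 → 4
r = 42: 43, 49, 56, 66 → 4
r = 59: 66 → 1
r = 63: 66 → 1
Cross-inversions: 5 + 4 + 4 + 4 + 4 + 1 + 1 = 23

23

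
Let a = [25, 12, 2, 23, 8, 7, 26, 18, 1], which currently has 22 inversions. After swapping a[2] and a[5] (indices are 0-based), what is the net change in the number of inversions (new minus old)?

+1

Positions 2 and 5 hold 2 and 7; after swapping, the array is [25, 12, 7, 23, 8, 2, 26, 18, 1].
Sweep left to right; for each value list the smaller values that follow it:
25: 7
12: 4
7: 2
23: 4
8: 2
2: 1
26: 2
18: 1
1: 0
Sum: 7 + 4 + 2 + 4 + 2 + 1 + 2 + 1 + 0 = 23
Change: 23 − 22 = +1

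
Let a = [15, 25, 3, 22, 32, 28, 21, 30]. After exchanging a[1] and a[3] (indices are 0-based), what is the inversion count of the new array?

8 inversions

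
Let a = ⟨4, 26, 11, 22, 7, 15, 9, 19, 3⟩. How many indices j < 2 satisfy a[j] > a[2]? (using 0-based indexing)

1

The element at index 2 is 11.
Elements before it: 4, 26
Those larger than 11: 26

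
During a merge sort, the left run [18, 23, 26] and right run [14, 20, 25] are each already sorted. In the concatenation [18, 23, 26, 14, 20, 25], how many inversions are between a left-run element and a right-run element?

6

For each element r of the right run, count left-run elements greater than r:
r = 14: 18, 23, 26 → 3
r = 20: 23, 26 → 2
r = 25: 26 → 1
Cross-inversions: 3 + 2 + 1 = 6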